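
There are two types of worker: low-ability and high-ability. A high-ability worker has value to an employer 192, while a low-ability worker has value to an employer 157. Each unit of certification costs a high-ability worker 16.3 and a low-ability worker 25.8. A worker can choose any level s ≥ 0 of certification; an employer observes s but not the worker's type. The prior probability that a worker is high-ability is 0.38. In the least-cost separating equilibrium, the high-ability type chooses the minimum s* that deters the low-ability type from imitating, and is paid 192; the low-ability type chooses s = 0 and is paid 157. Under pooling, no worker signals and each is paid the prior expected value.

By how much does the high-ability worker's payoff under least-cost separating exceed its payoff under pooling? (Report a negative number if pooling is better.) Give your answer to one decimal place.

-0.4

Least-cost separating signal: s* solves 157 = 192 − 25.8·s*, so s* = (192 − 157)/25.8 ≈ 1.3566.
High-ability type's separating payoff: 192 − 16.3 × s* = 192 − 16.3 × (192 − 157)/25.8 = 192 − 570.5/25.8 ≈ 169.888.
Pooling payoff: 0.38 × 192 + 0.62 × 157 = 170.3.
Difference: 169.888 − 170.3 = -0.412, i.e. -0.4 to one decimal place.
The high-ability type would prefer the pooling outcome.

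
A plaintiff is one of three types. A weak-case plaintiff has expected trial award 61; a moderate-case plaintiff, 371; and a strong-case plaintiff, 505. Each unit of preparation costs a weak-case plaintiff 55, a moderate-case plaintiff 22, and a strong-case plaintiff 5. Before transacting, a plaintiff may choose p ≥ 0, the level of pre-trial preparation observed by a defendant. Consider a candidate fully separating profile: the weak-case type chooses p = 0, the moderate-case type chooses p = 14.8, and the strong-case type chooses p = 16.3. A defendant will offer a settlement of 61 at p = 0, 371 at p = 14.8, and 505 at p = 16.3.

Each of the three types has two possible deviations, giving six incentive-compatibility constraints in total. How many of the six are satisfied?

Weak-case (own payoff 61): to p=14.8 gives 371 − 55×14.8 = -443 → no gain ✓; to p=16.3 gives 505 − 55×16.3 = -391.5 → no gain ✓.
Strong-case (own payoff 505 − 5×16.3 = 423.5): to p=0 gives 61 → no gain ✓; to p=14.8 gives 371 − 5×14.8 = 297 → no gain ✓.
Moderate-case (own payoff 371 − 22×14.8 = 45.4): to p=0 gives 61 → profitable ✗; to p=16.3 gives 505 − 22×16.3 = 146.4 → profitable ✗.
4 of the 6 constraints hold; not an equilibrium.

4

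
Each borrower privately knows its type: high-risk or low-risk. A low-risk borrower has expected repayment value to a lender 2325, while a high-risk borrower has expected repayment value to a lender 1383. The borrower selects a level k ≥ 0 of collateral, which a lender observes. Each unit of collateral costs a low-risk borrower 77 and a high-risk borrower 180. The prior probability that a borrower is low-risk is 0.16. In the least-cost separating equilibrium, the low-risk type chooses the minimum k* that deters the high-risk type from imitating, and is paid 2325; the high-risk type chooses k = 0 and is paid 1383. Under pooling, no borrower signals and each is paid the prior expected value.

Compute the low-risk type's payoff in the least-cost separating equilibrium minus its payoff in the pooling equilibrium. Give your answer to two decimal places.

Least-cost separating signal: k* solves 1383 = 2325 − 180·k*, so k* = (2325 − 1383)/180 ≈ 5.2333.
Low-risk type's separating payoff: 2325 − 77 × k* = 2325 − 77 × (2325 − 1383)/180 = 2325 − 72534/180 ≈ 1922.0333.
Pooling payoff: 0.16 × 2325 + 0.84 × 1383 = 1533.72.
Difference: 1922.0333 − 1533.72 = 388.3133, i.e. 388.31 to two decimal places.
The low-risk type prefers to separate.

388.31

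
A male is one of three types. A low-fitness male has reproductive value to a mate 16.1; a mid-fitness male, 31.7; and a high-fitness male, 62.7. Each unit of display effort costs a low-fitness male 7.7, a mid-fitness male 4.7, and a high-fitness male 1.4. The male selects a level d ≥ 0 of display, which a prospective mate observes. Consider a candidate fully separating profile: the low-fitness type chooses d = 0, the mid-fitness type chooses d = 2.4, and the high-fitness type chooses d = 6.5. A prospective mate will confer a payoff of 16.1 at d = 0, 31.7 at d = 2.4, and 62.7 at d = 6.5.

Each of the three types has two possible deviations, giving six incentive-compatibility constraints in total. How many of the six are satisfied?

5

High-fitness (own payoff 62.7 − 1.4×6.5 = 53.6): to d=0 gives 16.1 → no gain ✓; to d=2.4 gives 31.7 − 1.4×2.4 = 28.34 → no gain ✓.
Low-fitness (own payoff 16.1): to d=2.4 gives 31.7 − 7.7×2.4 = 13.22 → no gain ✓; to d=6.5 gives 62.7 − 7.7×6.5 = 12.65 → no gain ✓.
Mid-fitness (own payoff 31.7 − 4.7×2.4 = 20.42): to d=0 gives 16.1 → no gain ✓; to d=6.5 gives 62.7 − 4.7×6.5 = 32.15 → profitable ✗.
5 of the 6 constraints hold; not an equilibrium.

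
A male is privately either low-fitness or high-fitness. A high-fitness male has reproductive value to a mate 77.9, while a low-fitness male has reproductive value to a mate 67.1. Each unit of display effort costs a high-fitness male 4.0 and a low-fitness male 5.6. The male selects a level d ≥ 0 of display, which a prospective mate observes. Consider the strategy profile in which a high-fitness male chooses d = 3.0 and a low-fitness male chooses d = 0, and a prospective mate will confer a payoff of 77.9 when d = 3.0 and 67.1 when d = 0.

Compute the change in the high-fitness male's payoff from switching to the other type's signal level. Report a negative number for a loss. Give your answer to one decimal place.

1.2

Playing d = 3.0 the high-fitness male receives 77.9 − 4.0 × 3.0 = 65.9.
Deviating to d = 0 yields 67.1 instead.
Gain from deviating: 67.1 − 65.9 = 1.2.
The gain is positive, so the high-fitness type's incentive-compatibility constraint is violated — this profile is not a separating equilibrium.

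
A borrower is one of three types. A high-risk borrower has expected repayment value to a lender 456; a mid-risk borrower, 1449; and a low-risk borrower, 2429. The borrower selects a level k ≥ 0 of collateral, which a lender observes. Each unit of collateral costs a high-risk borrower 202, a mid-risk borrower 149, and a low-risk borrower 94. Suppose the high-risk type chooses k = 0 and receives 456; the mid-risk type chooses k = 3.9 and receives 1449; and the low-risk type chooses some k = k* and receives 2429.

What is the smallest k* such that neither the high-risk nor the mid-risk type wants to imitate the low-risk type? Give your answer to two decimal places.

10.48

High-risk type (on-path payoff 456) won't mimic when 456 ≥ 2429 − 202·k*, i.e. k* ≥ 9.77.
Mid-risk type (on-path payoff 1449 − 149×3.9 = 867.9) won't mimic when 867.9 ≥ 2429 − 149·k*, i.e. k* ≥ 10.48.
Both must hold, so k* = max(9.77, 10.48) = 10.48. The mid-risk type's constraint binds.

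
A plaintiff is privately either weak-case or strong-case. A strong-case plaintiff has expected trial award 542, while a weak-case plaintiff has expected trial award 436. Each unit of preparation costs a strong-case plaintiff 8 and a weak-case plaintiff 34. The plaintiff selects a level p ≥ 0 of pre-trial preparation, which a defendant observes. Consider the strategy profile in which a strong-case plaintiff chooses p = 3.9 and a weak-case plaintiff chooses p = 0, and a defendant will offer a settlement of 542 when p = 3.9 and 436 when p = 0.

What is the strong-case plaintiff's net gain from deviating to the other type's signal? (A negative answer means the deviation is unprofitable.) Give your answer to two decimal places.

-74.80

Playing p = 3.9 the strong-case plaintiff receives 542 − 8 × 3.9 = 510.8.
Deviating to p = 0 yields 436 instead.
Gain from deviating: 436 − 510.8 = -74.80.
The gain is negative, so the strong-case type's incentive-compatibility constraint is satisfied.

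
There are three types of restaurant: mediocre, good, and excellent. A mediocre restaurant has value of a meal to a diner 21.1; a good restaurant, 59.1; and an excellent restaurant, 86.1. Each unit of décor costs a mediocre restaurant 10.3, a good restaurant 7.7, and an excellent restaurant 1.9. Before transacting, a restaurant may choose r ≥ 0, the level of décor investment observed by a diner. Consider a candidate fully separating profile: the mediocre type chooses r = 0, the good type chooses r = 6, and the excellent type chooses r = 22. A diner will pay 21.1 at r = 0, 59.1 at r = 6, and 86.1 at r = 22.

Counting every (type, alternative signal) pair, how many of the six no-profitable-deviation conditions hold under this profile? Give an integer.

4

Good (own payoff 59.1 − 7.7×6 = 12.9): to r=0 gives 21.1 → profitable ✗; to r=22 gives 86.1 − 7.7×22 = -83.3 → no gain ✓.
Mediocre (own payoff 21.1): to r=6 gives 59.1 − 10.3×6 = -2.7 → no gain ✓; to r=22 gives 86.1 − 10.3×22 = -140.5 → no gain ✓.
Excellent (own payoff 86.1 − 1.9×22 = 44.3): to r=0 gives 21.1 → no gain ✓; to r=6 gives 59.1 − 1.9×6 = 47.7 → profitable ✗.
4 of the 6 constraints hold; not an equilibrium.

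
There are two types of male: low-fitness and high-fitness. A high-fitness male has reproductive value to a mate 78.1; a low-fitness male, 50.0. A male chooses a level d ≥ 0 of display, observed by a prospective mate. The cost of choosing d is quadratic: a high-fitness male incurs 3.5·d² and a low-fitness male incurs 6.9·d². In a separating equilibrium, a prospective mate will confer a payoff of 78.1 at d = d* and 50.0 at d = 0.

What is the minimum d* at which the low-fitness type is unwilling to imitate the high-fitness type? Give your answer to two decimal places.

The low-fitness type at d = 0 receives 50.0; imitating at d* yields 78.1 − 6.9·d*².
Indifference: 50.0 = 78.1 − 6.9·d*², so d*² = (78.1 − 50.0) / 6.9 ≈ 4.0725.
d* = √4.0725 ≈ 2.02.

2.02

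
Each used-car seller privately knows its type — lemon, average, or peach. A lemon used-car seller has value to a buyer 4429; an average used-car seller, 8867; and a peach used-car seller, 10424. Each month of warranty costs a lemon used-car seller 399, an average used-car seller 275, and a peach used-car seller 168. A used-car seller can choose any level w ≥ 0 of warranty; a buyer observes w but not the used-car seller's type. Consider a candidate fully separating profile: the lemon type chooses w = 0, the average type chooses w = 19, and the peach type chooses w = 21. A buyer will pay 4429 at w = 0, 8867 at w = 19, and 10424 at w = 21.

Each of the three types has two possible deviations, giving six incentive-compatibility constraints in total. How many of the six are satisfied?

4

Average (own payoff 8867 − 275×19 = 3642): to w=0 gives 4429 → profitable ✗; to w=21 gives 10424 − 275×21 = 4649 → profitable ✗.
Peach (own payoff 10424 − 168×21 = 6896): to w=0 gives 4429 → no gain ✓; to w=19 gives 8867 − 168×19 = 5675 → no gain ✓.
Lemon (own payoff 4429): to w=19 gives 8867 − 399×19 = 1286 → no gain ✓; to w=21 gives 10424 − 399×21 = 2045 → no gain ✓.
4 of the 6 constraints hold; not an equilibrium.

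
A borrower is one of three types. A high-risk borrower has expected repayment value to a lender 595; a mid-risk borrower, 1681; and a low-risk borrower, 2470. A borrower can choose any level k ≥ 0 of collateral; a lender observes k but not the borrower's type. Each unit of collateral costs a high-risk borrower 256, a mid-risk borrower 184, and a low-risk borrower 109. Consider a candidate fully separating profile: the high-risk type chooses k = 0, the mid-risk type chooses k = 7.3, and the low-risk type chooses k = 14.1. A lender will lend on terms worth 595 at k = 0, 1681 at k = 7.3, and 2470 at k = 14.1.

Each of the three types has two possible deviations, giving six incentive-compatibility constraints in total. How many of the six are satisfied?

Mid-risk (own payoff 1681 − 184×7.3 = 337.8): to k=0 gives 595 → profitable ✗; to k=14.1 gives 2470 − 184×14.1 = -124.4 → no gain ✓.
Low-risk (own payoff 2470 − 109×14.1 = 933.1): to k=0 gives 595 → no gain ✓; to k=7.3 gives 1681 − 109×7.3 = 885.3 → no gain ✓.
High-risk (own payoff 595): to k=7.3 gives 1681 − 256×7.3 = -187.8 → no gain ✓; to k=14.1 gives 2470 − 256×14.1 = -1139.6 → no gain ✓.
5 of the 6 constraints hold; not an equilibrium.

5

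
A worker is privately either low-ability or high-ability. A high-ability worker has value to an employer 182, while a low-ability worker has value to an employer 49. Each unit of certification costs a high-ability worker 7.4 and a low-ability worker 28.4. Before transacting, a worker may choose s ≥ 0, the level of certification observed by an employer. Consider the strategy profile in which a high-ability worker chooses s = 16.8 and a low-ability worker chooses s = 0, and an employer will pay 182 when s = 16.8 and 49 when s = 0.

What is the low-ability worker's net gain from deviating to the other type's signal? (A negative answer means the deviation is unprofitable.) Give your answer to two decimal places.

-344.12

Playing s = 0 the low-ability worker receives 49.
Deviating to s = 16.8 brings payment 182 at cost 28.4 × 16.8 = 477.12, netting -295.12.
Gain from deviating: -295.12 − 49 = -344.12.
The gain is negative, so the low-ability type's incentive-compatibility constraint is satisfied.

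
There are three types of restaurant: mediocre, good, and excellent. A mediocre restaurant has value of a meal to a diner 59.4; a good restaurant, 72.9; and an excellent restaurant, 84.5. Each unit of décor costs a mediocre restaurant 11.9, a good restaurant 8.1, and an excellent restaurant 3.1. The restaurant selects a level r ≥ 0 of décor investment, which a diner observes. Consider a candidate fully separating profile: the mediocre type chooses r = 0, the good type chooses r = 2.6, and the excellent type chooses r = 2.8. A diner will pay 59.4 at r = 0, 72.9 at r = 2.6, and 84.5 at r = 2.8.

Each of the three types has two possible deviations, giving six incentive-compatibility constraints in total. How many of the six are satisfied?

4

Good (own payoff 72.9 − 8.1×2.6 = 51.84): to r=0 gives 59.4 → profitable ✗; to r=2.8 gives 84.5 − 8.1×2.8 = 61.82 → profitable ✗.
Excellent (own payoff 84.5 − 3.1×2.8 = 75.82): to r=0 gives 59.4 → no gain ✓; to r=2.6 gives 72.9 − 3.1×2.6 = 64.84 → no gain ✓.
Mediocre (own payoff 59.4): to r=2.6 gives 72.9 − 11.9×2.6 = 41.96 → no gain ✓; to r=2.8 gives 84.5 − 11.9×2.8 = 51.18 → no gain ✓.
4 of the 6 constraints hold; not an equilibrium.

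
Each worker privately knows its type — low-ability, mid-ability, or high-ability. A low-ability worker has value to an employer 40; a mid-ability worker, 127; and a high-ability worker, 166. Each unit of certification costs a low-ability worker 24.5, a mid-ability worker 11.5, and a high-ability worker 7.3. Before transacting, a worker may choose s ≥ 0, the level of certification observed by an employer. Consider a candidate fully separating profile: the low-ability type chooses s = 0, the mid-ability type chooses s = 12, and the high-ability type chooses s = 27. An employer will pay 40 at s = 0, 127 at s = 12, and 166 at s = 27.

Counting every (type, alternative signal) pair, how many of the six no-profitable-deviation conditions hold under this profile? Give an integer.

3

High-ability (own payoff 166 − 7.3×27 = -31.1): to s=0 gives 40 → profitable ✗; to s=12 gives 127 − 7.3×12 = 39.4 → profitable ✗.
Mid-ability (own payoff 127 − 11.5×12 = -11): to s=0 gives 40 → profitable ✗; to s=27 gives 166 − 11.5×27 = -144.5 → no gain ✓.
Low-ability (own payoff 40): to s=12 gives 127 − 24.5×12 = -167 → no gain ✓; to s=27 gives 166 − 24.5×27 = -495.5 → no gain ✓.
3 of the 6 constraints hold; not an equilibrium.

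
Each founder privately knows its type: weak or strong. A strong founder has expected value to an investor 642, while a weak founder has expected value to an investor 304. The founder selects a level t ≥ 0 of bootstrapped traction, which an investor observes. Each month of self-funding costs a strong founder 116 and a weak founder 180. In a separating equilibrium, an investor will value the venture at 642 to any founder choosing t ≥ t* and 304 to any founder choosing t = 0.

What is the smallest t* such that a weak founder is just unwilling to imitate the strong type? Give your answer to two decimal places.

1.88

A weak founder choosing t = 0 receives 304.
Imitating at t* instead would pay 642 at cost 180·t*, netting 642 − 180·t*.
Indifference: 304 = 642 − 180·t*, so t* = (642 − 304) / 180 ≈ 1.88.
This is the weak type's binding incentive-compatibility constraint; any t ≥ 1.88 sustains separation on that side.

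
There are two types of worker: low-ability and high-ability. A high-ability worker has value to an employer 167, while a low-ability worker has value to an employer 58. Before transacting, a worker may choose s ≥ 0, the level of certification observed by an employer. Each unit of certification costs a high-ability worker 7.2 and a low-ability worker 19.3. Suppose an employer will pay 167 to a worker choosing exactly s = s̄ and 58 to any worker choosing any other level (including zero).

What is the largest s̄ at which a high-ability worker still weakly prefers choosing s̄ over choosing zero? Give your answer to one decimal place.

15.1

Choosing s̄ yields the high-ability type 167 − 7.2·s̄; choosing zero yields 58.
The high-ability type is indifferent at 167 − 7.2·s̄ = 58, i.e. s̄ = (167 − 58) / 7.2 ≈ 15.1.
For any s̄ above 15.1 the high-ability type would rather pool at zero, so separation collapses.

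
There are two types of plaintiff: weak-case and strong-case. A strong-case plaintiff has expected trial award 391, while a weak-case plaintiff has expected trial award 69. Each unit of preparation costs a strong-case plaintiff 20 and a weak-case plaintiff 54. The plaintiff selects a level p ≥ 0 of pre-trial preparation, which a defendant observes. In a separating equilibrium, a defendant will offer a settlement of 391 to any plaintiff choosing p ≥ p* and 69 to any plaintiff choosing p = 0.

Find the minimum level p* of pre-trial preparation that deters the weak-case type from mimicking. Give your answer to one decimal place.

6.0

A weak-case plaintiff choosing p = 0 receives 69.
Imitating at p* instead would pay 391 at cost 54·p*, netting 391 − 54·p*.
Indifference: 69 = 391 − 54·p*, so p* = (391 − 69) / 54 ≈ 6.0.
At p* the weak-case type's incentive constraint just binds; the strong-case type strictly prefers p* since its per-unit cost is lower.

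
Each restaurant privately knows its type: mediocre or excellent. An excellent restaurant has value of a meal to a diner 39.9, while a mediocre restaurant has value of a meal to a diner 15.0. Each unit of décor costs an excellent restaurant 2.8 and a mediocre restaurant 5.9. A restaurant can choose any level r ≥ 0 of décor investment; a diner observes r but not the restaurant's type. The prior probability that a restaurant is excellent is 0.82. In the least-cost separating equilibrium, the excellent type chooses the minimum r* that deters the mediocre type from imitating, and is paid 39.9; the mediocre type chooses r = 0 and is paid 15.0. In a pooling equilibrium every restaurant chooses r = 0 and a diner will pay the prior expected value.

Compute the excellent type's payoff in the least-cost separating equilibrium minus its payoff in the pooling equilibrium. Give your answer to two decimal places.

-7.33

Least-cost separating signal: r* solves 15.0 = 39.9 − 5.9·r*, so r* = (39.9 − 15.0)/5.9 ≈ 4.2203.
Excellent type's separating payoff: 39.9 − 2.8 × r* = 39.9 − 2.8 × (39.9 − 15.0)/5.9 = 39.9 − 69.72/5.9 ≈ 28.0831.
Pooling payoff: 0.82 × 39.9 + 0.18 × 15.0 = 35.418.
Difference: 28.0831 − 35.418 = -7.3349, i.e. -7.33 to two decimal places.
The excellent type would prefer the pooling outcome.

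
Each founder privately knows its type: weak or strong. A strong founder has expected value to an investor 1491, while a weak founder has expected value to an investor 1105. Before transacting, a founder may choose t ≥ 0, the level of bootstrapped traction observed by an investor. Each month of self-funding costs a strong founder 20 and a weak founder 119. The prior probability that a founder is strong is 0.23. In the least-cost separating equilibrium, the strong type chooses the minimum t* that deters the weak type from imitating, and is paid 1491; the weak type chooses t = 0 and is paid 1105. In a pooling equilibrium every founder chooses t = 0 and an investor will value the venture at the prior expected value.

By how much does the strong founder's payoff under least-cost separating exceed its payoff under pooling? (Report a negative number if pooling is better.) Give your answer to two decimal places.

232.35

Least-cost separating signal: t* solves 1105 = 1491 − 119·t*, so t* = (1491 − 1105)/119 ≈ 3.2437.
Strong type's separating payoff: 1491 − 20 × t* = 1491 − 20 × (1491 − 1105)/119 = 1491 − 7720/119 ≈ 1426.1261.
Pooling payoff: 0.23 × 1491 + 0.77 × 1105 = 1193.78.
Difference: 1426.1261 − 1193.78 = 232.3461, i.e. 232.35 to two decimal places.
The strong type prefers to separate.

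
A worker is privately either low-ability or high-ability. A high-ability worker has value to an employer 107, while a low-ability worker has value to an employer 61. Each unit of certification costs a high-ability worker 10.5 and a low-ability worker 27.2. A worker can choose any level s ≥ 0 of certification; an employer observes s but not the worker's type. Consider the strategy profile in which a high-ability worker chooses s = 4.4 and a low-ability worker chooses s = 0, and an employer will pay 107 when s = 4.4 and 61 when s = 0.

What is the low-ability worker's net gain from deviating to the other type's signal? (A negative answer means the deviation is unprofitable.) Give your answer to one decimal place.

Playing s = 0 the low-ability worker receives 61.
Deviating to s = 4.4 brings payment 107 at cost 27.2 × 4.4 = 119.68, netting -12.68.
Gain from deviating: -12.68 − 61 = -73.68, i.e. -73.7 to one decimal place.
The gain is negative, so the low-ability type's incentive-compatibility constraint is satisfied.

-73.7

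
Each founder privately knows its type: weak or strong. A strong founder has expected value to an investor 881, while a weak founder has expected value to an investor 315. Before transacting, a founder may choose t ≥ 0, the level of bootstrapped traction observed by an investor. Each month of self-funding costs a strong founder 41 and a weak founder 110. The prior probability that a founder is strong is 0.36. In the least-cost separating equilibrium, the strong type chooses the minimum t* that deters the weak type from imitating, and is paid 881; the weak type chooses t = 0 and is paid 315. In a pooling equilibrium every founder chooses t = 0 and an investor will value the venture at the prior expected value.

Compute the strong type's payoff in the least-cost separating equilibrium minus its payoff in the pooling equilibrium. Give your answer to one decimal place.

151.3

Least-cost separating signal: t* solves 315 = 881 − 110·t*, so t* = (881 − 315)/110 ≈ 5.1455.
Strong type's separating payoff: 881 − 41 × t* = 881 − 41 × (881 − 315)/110 = 881 − 23206/110 ≈ 670.036.
Pooling payoff: 0.36 × 881 + 0.64 × 315 = 518.76.
Difference: 670.036 − 518.76 = 151.276, i.e. 151.3 to one decimal place.
The strong type prefers to separate.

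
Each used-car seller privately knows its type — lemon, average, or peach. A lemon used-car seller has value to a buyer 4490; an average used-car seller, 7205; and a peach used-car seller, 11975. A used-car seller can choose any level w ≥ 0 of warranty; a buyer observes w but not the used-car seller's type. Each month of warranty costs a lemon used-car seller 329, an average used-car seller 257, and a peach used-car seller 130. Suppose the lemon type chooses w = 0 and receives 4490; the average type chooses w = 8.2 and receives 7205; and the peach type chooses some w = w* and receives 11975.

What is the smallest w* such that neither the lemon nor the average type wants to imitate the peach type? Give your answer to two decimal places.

Average type (on-path payoff 7205 − 257×8.2 = 5097.6) won't mimic when 5097.6 ≥ 11975 − 257·w*, i.e. w* ≥ 26.76.
Lemon type (on-path payoff 4490) won't mimic when 4490 ≥ 11975 − 329·w*, i.e. w* ≥ 22.75.
Both must hold, so w* = max(22.75, 26.76) = 26.76. The average type's constraint binds.

26.76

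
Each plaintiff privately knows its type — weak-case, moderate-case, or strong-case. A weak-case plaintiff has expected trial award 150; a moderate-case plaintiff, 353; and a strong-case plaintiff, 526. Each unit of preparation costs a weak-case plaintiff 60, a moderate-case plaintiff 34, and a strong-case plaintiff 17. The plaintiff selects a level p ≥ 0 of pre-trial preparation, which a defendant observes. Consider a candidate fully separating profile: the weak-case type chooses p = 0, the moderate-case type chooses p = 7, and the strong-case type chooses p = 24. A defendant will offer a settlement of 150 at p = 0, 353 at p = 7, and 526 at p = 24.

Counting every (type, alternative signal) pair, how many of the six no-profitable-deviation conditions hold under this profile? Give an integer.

Moderate-case (own payoff 353 − 34×7 = 115): to p=0 gives 150 → profitable ✗; to p=24 gives 526 − 34×24 = -290 → no gain ✓.
Weak-case (own payoff 150): to p=7 gives 353 − 60×7 = -67 → no gain ✓; to p=24 gives 526 − 60×24 = -914 → no gain ✓.
Strong-case (own payoff 526 − 17×24 = 118): to p=0 gives 150 → profitable ✗; to p=7 gives 353 − 17×7 = 234 → profitable ✗.
3 of the 6 constraints hold; not an equilibrium.

3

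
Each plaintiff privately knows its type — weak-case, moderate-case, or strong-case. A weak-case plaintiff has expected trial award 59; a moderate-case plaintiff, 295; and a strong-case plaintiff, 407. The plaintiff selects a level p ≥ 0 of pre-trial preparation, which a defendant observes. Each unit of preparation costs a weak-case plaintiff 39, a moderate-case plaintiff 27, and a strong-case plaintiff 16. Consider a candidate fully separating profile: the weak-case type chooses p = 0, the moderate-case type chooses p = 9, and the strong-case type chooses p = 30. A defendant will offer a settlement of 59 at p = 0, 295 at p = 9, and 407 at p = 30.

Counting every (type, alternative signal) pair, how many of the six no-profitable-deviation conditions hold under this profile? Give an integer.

Moderate-case (own payoff 295 − 27×9 = 52): to p=0 gives 59 → profitable ✗; to p=30 gives 407 − 27×30 = -403 → no gain ✓.
Weak-case (own payoff 59): to p=9 gives 295 − 39×9 = -56 → no gain ✓; to p=30 gives 407 − 39×30 = -763 → no gain ✓.
Strong-case (own payoff 407 − 16×30 = -73): to p=0 gives 59 → profitable ✗; to p=9 gives 295 − 16×9 = 151 → profitable ✗.
3 of the 6 constraints hold; not an equilibrium.

3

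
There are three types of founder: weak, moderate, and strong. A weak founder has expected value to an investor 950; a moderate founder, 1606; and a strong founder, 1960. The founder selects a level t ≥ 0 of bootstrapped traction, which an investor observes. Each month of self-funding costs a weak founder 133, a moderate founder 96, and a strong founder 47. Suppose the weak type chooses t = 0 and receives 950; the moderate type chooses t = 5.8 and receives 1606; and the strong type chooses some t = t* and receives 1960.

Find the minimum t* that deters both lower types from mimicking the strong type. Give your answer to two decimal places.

Moderate type (on-path payoff 1606 − 96×5.8 = 1049.2) won't mimic when 1049.2 ≥ 1960 − 96·t*, i.e. t* ≥ 9.49.
Weak type (on-path payoff 950) won't mimic when 950 ≥ 1960 − 133·t*, i.e. t* ≥ 7.59.
Both must hold, so t* = max(7.59, 9.49) = 9.49. The moderate type's constraint binds.

9.49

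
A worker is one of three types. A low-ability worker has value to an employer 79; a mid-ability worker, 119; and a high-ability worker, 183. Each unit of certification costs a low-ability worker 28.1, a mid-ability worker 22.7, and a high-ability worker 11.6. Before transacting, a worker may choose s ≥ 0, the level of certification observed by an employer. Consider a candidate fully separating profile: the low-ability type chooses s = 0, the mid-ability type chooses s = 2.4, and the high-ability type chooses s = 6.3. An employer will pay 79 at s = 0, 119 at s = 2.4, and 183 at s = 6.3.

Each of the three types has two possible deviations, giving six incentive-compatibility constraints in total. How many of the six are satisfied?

5

Mid-ability (own payoff 119 − 22.7×2.4 = 64.52): to s=0 gives 79 → profitable ✗; to s=6.3 gives 183 − 22.7×6.3 = 39.99 → no gain ✓.
Low-ability (own payoff 79): to s=2.4 gives 119 − 28.1×2.4 = 51.56 → no gain ✓; to s=6.3 gives 183 − 28.1×6.3 = 5.97 → no gain ✓.
High-ability (own payoff 183 − 11.6×6.3 = 109.92): to s=0 gives 79 → no gain ✓; to s=2.4 gives 119 − 11.6×2.4 = 91.16 → no gain ✓.
5 of the 6 constraints hold; not an equilibrium.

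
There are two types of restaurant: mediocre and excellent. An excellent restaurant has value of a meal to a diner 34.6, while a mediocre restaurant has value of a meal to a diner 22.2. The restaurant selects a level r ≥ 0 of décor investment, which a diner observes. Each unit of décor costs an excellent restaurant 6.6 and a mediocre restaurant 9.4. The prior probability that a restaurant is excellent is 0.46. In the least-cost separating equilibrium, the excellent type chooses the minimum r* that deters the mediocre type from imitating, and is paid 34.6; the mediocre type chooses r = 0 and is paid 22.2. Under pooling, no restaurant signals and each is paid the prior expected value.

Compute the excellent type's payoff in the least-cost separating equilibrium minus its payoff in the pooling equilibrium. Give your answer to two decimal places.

-2.01

Least-cost separating signal: r* solves 22.2 = 34.6 − 9.4·r*, so r* = (34.6 − 22.2)/9.4 ≈ 1.3191.
Excellent type's separating payoff: 34.6 − 6.6 × r* = 34.6 − 6.6 × (34.6 − 22.2)/9.4 = 34.6 − 81.84/9.4 ≈ 25.8936.
Pooling payoff: 0.46 × 34.6 + 0.54 × 22.2 = 27.904.
Difference: 25.8936 − 27.904 = -2.0104, i.e. -2.01 to two decimal places.
The excellent type would prefer the pooling outcome.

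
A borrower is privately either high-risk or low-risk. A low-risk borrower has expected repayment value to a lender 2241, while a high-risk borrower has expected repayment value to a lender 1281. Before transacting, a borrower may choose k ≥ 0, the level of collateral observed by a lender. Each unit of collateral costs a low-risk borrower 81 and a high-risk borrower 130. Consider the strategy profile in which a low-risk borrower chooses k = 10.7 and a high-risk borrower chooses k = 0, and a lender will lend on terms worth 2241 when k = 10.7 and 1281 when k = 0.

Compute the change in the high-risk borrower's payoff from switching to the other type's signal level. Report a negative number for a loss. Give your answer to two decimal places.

-431.00

Playing k = 0 the high-risk borrower receives 1281.
Deviating to k = 10.7 brings payment 2241 at cost 130 × 10.7 = 1391, netting 850.
Gain from deviating: 850 − 1281 = -431.00.
The gain is negative, so the high-risk type's incentive-compatibility constraint is satisfied.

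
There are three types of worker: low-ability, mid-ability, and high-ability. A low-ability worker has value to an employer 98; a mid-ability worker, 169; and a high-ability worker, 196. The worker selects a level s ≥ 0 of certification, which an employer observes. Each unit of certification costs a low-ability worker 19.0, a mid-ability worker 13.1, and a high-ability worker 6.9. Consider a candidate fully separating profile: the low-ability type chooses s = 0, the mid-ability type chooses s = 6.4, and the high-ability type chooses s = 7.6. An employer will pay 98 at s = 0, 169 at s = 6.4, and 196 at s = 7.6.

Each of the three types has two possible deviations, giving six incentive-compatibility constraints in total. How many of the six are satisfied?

4

Low-ability (own payoff 98): to s=6.4 gives 169 − 19.0×6.4 = 47.4 → no gain ✓; to s=7.6 gives 196 − 19.0×7.6 = 51.6 → no gain ✓.
Mid-ability (own payoff 169 − 13.1×6.4 = 85.16): to s=0 gives 98 → profitable ✗; to s=7.6 gives 196 − 13.1×7.6 = 96.44 → profitable ✗.
High-ability (own payoff 196 − 6.9×7.6 = 143.56): to s=0 gives 98 → no gain ✓; to s=6.4 gives 169 − 6.9×6.4 = 124.84 → no gain ✓.
4 of the 6 constraints hold; not an equilibrium.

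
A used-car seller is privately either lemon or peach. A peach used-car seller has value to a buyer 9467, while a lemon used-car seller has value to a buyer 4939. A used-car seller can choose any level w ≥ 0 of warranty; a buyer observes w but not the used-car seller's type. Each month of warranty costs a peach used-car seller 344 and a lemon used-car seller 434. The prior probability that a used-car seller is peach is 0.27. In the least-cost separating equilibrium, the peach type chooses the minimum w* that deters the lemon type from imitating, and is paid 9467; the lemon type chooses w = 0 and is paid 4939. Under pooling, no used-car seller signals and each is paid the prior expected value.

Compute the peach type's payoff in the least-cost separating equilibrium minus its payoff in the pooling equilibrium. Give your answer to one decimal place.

Least-cost separating signal: w* solves 4939 = 9467 − 434·w*, so w* = (9467 − 4939)/434 ≈ 10.4332.
Peach type's separating payoff: 9467 − 344 × w* = 9467 − 344 × (9467 − 4939)/434 = 9467 − 1557632/434 ≈ 5877.986.
Pooling payoff: 0.27 × 9467 + 0.73 × 4939 = 6161.56.
Difference: 5877.986 − 6161.56 = -283.574, i.e. -283.6 to one decimal place.
The peach type would prefer the pooling outcome.

-283.6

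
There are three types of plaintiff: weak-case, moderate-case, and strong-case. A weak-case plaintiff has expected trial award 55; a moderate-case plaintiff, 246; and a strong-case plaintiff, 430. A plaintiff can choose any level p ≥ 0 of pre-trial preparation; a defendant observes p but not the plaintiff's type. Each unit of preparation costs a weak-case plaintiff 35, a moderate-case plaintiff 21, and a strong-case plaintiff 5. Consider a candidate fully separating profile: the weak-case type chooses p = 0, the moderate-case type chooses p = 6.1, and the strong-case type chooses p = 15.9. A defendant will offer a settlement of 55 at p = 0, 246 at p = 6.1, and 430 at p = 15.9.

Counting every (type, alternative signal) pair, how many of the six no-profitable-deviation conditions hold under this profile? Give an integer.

Strong-case (own payoff 430 − 5×15.9 = 350.5): to p=0 gives 55 → no gain ✓; to p=6.1 gives 246 − 5×6.1 = 215.5 → no gain ✓.
Moderate-case (own payoff 246 − 21×6.1 = 117.9): to p=0 gives 55 → no gain ✓; to p=15.9 gives 430 − 21×15.9 = 96.1 → no gain ✓.
Weak-case (own payoff 55): to p=6.1 gives 246 − 35×6.1 = 32.5 → no gain ✓; to p=15.9 gives 430 − 35×15.9 = -126.5 → no gain ✓.
6 of the 6 constraints hold; this profile is a separating equilibrium.

6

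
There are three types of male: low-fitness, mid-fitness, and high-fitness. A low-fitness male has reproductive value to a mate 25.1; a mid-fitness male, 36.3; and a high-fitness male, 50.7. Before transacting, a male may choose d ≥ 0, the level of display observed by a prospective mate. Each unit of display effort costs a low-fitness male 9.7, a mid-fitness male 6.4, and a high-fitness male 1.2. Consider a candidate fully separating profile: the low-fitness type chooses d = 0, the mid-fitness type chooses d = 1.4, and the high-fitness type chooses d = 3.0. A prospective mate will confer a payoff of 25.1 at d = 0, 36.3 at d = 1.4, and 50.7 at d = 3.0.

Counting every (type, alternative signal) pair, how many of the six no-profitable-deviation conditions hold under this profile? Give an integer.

Mid-fitness (own payoff 36.3 − 6.4×1.4 = 27.34): to d=0 gives 25.1 → no gain ✓; to d=3.0 gives 50.7 − 6.4×3.0 = 31.5 → profitable ✗.
High-fitness (own payoff 50.7 − 1.2×3.0 = 47.1): to d=0 gives 25.1 → no gain ✓; to d=1.4 gives 36.3 − 1.2×1.4 = 34.62 → no gain ✓.
Low-fitness (own payoff 25.1): to d=1.4 gives 36.3 − 9.7×1.4 = 22.72 → no gain ✓; to d=3.0 gives 50.7 − 9.7×3.0 = 21.6 → no gain ✓.
5 of the 6 constraints hold; not an equilibrium.

5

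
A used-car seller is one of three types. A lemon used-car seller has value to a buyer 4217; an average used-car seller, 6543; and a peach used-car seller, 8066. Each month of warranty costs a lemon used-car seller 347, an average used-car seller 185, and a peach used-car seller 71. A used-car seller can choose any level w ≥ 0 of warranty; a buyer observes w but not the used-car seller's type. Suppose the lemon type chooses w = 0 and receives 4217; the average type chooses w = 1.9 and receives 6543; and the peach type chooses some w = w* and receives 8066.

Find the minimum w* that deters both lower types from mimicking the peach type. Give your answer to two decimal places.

11.09

Lemon type (on-path payoff 4217) won't mimic when 4217 ≥ 8066 − 347·w*, i.e. w* ≥ 11.09.
Average type (on-path payoff 6543 − 185×1.9 = 6191.5) won't mimic when 6191.5 ≥ 8066 − 185·w*, i.e. w* ≥ 10.13.
Both must hold, so w* = max(11.09, 10.13) = 11.09. The lemon type's constraint binds.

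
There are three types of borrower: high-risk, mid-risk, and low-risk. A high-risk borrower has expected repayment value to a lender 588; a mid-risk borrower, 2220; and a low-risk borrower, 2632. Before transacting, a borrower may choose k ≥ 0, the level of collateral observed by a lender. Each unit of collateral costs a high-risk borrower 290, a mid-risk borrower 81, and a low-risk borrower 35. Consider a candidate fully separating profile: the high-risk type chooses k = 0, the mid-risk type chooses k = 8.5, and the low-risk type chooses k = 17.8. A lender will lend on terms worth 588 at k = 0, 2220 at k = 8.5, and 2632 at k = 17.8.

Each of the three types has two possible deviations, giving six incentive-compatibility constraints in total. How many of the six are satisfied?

High-risk (own payoff 588): to k=8.5 gives 2220 − 290×8.5 = -245 → no gain ✓; to k=17.8 gives 2632 − 290×17.8 = -2530 → no gain ✓.
Mid-risk (own payoff 2220 − 81×8.5 = 1531.5): to k=0 gives 588 → no gain ✓; to k=17.8 gives 2632 − 81×17.8 = 1190.2 → no gain ✓.
Low-risk (own payoff 2632 − 35×17.8 = 2009): to k=0 gives 588 → no gain ✓; to k=8.5 gives 2220 − 35×8.5 = 1922.5 → no gain ✓.
6 of the 6 constraints hold; this profile is a separating equilibrium.

6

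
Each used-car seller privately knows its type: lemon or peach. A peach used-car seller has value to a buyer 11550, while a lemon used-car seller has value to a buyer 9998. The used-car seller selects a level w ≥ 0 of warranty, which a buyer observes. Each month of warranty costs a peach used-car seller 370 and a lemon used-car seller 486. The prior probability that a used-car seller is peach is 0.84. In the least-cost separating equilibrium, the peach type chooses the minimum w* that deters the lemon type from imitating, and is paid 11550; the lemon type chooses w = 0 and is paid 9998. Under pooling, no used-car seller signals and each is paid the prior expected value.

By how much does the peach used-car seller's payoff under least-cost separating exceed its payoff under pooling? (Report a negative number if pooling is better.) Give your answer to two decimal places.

Least-cost separating signal: w* solves 9998 = 11550 − 486·w*, so w* = (11550 − 9998)/486 ≈ 3.1934.
Peach type's separating payoff: 11550 − 370 × w* = 11550 − 370 × (11550 − 9998)/486 = 11550 − 574240/486 ≈ 10368.4362.
Pooling payoff: 0.84 × 11550 + 0.16 × 9998 = 11301.68.
Difference: 10368.4362 − 11301.68 = -933.2438, i.e. -933.24 to two decimal places.
The peach type would prefer the pooling outcome.

-933.24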